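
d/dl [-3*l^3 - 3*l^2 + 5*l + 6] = -9*l^2 - 6*l + 5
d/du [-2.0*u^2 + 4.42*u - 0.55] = 4.42 - 4.0*u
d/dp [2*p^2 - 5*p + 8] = 4*p - 5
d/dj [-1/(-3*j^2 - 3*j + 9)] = (-2*j - 1)/(3*(j^2 + j - 3)^2)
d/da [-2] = 0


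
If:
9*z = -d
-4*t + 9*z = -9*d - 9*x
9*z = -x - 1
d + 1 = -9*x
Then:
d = 4/5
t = 23/20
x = -1/5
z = -4/45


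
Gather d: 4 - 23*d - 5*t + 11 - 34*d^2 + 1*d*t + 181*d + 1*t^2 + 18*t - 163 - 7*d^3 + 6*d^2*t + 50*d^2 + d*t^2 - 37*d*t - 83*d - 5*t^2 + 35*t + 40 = -7*d^3 + d^2*(6*t + 16) + d*(t^2 - 36*t + 75) - 4*t^2 + 48*t - 108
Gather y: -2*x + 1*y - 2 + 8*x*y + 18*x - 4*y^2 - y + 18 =8*x*y + 16*x - 4*y^2 + 16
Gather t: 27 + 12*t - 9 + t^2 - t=t^2 + 11*t + 18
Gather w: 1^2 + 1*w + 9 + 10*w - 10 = 11*w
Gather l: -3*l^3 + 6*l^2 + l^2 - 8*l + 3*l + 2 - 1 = -3*l^3 + 7*l^2 - 5*l + 1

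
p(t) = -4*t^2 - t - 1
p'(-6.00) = 47.00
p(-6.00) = -139.00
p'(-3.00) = 23.00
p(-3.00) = -34.00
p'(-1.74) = 12.92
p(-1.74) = -11.37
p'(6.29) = -51.32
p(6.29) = -165.55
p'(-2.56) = 19.48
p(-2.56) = -24.65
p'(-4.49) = 34.92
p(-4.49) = -77.15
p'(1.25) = -11.00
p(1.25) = -8.50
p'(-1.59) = 11.72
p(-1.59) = -9.52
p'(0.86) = -7.88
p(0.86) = -4.82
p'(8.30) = -67.40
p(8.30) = -284.86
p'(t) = -8*t - 1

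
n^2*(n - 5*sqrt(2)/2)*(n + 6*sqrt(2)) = n^4 + 7*sqrt(2)*n^3/2 - 30*n^2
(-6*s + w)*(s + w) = -6*s^2 - 5*s*w + w^2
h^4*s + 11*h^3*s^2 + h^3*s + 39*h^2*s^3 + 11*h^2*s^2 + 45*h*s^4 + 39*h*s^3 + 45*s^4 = (h + 3*s)^2*(h + 5*s)*(h*s + s)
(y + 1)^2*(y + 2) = y^3 + 4*y^2 + 5*y + 2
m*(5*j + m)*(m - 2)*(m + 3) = 5*j*m^3 + 5*j*m^2 - 30*j*m + m^4 + m^3 - 6*m^2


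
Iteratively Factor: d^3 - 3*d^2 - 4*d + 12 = (d + 2)*(d^2 - 5*d + 6) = (d - 2)*(d + 2)*(d - 3)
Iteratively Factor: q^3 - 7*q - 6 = (q - 3)*(q^2 + 3*q + 2) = (q - 3)*(q + 2)*(q + 1)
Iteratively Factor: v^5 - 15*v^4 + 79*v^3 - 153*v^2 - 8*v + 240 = (v - 3)*(v^4 - 12*v^3 + 43*v^2 - 24*v - 80) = (v - 5)*(v - 3)*(v^3 - 7*v^2 + 8*v + 16) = (v - 5)*(v - 4)*(v - 3)*(v^2 - 3*v - 4) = (v - 5)*(v - 4)*(v - 3)*(v + 1)*(v - 4)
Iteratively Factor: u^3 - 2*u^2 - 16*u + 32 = (u + 4)*(u^2 - 6*u + 8) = (u - 2)*(u + 4)*(u - 4)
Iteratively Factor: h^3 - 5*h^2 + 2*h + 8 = (h + 1)*(h^2 - 6*h + 8) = (h - 4)*(h + 1)*(h - 2)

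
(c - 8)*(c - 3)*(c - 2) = c^3 - 13*c^2 + 46*c - 48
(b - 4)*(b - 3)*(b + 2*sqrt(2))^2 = b^4 - 7*b^3 + 4*sqrt(2)*b^3 - 28*sqrt(2)*b^2 + 20*b^2 - 56*b + 48*sqrt(2)*b + 96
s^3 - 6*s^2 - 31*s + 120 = (s - 8)*(s - 3)*(s + 5)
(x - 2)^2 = x^2 - 4*x + 4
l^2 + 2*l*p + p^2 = (l + p)^2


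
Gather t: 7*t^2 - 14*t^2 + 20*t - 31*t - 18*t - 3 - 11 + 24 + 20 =-7*t^2 - 29*t + 30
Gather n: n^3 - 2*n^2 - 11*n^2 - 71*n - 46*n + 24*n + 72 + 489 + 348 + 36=n^3 - 13*n^2 - 93*n + 945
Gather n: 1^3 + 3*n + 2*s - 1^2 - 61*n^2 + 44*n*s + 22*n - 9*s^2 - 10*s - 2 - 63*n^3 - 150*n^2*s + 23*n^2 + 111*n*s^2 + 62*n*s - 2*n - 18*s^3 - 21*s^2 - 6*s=-63*n^3 + n^2*(-150*s - 38) + n*(111*s^2 + 106*s + 23) - 18*s^3 - 30*s^2 - 14*s - 2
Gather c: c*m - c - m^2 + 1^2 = c*(m - 1) - m^2 + 1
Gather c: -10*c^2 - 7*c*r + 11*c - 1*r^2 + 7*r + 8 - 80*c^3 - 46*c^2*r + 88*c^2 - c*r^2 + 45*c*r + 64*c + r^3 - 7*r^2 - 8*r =-80*c^3 + c^2*(78 - 46*r) + c*(-r^2 + 38*r + 75) + r^3 - 8*r^2 - r + 8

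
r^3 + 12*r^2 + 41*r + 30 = (r + 1)*(r + 5)*(r + 6)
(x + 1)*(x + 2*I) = x^2 + x + 2*I*x + 2*I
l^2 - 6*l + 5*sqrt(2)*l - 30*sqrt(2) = (l - 6)*(l + 5*sqrt(2))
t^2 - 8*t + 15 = (t - 5)*(t - 3)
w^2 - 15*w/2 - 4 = (w - 8)*(w + 1/2)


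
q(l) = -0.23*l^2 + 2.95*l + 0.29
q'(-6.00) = 5.71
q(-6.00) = -25.69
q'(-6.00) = 5.71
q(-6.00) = -25.69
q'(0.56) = 2.69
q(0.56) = 1.87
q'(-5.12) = 5.31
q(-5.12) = -20.84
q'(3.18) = 1.49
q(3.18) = 7.35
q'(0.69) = 2.63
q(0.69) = 2.22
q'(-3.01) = 4.33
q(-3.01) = -10.67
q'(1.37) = 2.32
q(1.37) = 3.90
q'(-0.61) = 3.23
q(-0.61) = -1.60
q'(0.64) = 2.66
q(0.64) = 2.08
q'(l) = 2.95 - 0.46*l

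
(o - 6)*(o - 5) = o^2 - 11*o + 30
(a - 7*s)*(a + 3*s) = a^2 - 4*a*s - 21*s^2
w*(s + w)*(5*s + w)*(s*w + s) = 5*s^3*w^2 + 5*s^3*w + 6*s^2*w^3 + 6*s^2*w^2 + s*w^4 + s*w^3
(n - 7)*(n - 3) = n^2 - 10*n + 21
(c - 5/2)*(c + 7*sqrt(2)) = c^2 - 5*c/2 + 7*sqrt(2)*c - 35*sqrt(2)/2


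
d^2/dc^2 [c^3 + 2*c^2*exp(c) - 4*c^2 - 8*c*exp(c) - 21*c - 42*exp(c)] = 2*c^2*exp(c) + 6*c - 54*exp(c) - 8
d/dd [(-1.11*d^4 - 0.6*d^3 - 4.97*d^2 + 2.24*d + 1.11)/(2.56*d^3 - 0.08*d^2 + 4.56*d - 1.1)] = (-2.8416*d^6 + 0.1776*d^5 - 2.4136*d^4 - 12.0568*d^3 - 29.0288*d^2 + 11.1116*d - 7.5256)/(6.5536*d^6 - 0.4096*d^5 + 23.3536*d^4 - 6.3616*d^3 + 20.9696*d^2 - 10.032*d + 1.21)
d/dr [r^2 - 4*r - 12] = 2*r - 4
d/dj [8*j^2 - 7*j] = 16*j - 7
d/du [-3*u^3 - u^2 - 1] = u*(-9*u - 2)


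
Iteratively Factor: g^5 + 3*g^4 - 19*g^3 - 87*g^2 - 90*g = (g - 5)*(g^4 + 8*g^3 + 21*g^2 + 18*g) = (g - 5)*(g + 2)*(g^3 + 6*g^2 + 9*g) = g*(g - 5)*(g + 2)*(g^2 + 6*g + 9) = g*(g - 5)*(g + 2)*(g + 3)*(g + 3)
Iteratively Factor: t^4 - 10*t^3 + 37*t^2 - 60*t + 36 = (t - 3)*(t^3 - 7*t^2 + 16*t - 12) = (t - 3)*(t - 2)*(t^2 - 5*t + 6) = (t - 3)^2*(t - 2)*(t - 2)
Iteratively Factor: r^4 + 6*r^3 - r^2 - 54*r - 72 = (r + 3)*(r^3 + 3*r^2 - 10*r - 24) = (r + 3)*(r + 4)*(r^2 - r - 6) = (r + 2)*(r + 3)*(r + 4)*(r - 3)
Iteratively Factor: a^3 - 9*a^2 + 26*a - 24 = (a - 3)*(a^2 - 6*a + 8) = (a - 3)*(a - 2)*(a - 4)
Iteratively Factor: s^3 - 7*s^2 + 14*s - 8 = (s - 2)*(s^2 - 5*s + 4) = (s - 2)*(s - 1)*(s - 4)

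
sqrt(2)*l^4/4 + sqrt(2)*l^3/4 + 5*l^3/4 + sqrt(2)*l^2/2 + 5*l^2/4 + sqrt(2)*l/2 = l*(l/2 + sqrt(2))*(l + 1)*(sqrt(2)*l/2 + 1/2)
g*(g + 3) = g^2 + 3*g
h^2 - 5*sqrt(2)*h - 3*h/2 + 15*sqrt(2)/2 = (h - 3/2)*(h - 5*sqrt(2))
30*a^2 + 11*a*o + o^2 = (5*a + o)*(6*a + o)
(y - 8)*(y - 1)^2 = y^3 - 10*y^2 + 17*y - 8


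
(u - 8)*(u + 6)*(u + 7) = u^3 + 5*u^2 - 62*u - 336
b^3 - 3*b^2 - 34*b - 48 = (b - 8)*(b + 2)*(b + 3)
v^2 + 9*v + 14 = (v + 2)*(v + 7)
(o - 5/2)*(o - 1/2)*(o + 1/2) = o^3 - 5*o^2/2 - o/4 + 5/8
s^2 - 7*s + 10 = (s - 5)*(s - 2)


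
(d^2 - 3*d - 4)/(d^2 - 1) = (d - 4)/(d - 1)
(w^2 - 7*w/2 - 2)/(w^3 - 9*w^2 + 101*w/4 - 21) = 2*(2*w + 1)/(4*w^2 - 20*w + 21)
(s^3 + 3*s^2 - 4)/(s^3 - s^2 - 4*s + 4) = (s + 2)/(s - 2)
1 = 1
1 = 1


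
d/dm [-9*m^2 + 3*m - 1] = 3 - 18*m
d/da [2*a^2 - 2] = 4*a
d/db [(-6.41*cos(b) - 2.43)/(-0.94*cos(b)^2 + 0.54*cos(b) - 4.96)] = (6.0254*cos(b)^2 + 4.5684*cos(b) - 33.1058)*sin(b)/(0.8836*cos(b)^4 - 1.0152*cos(b)^3 + 9.6164*cos(b)^2 - 5.3568*cos(b) + 24.6016)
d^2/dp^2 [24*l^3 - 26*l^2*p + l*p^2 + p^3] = 2*l + 6*p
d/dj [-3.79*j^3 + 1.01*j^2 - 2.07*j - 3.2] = -11.37*j^2 + 2.02*j - 2.07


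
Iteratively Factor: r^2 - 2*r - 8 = (r + 2)*(r - 4)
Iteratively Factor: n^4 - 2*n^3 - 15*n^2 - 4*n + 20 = (n + 2)*(n^3 - 4*n^2 - 7*n + 10) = (n - 5)*(n + 2)*(n^2 + n - 2) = (n - 5)*(n - 1)*(n + 2)*(n + 2)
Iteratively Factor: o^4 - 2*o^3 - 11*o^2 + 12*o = (o - 1)*(o^3 - o^2 - 12*o) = (o - 1)*(o + 3)*(o^2 - 4*o) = (o - 4)*(o - 1)*(o + 3)*(o)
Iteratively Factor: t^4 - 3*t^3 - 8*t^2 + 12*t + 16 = (t + 2)*(t^3 - 5*t^2 + 2*t + 8) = (t + 1)*(t + 2)*(t^2 - 6*t + 8) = (t - 4)*(t + 1)*(t + 2)*(t - 2)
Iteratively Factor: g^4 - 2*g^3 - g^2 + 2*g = (g - 2)*(g^3 - g) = g*(g - 2)*(g^2 - 1) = g*(g - 2)*(g - 1)*(g + 1)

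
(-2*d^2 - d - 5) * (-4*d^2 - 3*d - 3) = 8*d^4 + 10*d^3 + 29*d^2 + 18*d + 15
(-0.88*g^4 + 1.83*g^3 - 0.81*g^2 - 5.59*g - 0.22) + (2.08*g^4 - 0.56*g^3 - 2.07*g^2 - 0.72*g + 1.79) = 1.2*g^4 + 1.27*g^3 - 2.88*g^2 - 6.31*g + 1.57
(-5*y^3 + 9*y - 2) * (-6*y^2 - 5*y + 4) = 30*y^5 + 25*y^4 - 74*y^3 - 33*y^2 + 46*y - 8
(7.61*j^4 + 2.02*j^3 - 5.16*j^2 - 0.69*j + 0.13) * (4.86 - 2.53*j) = -19.2533*j^5 + 31.874*j^4 + 22.872*j^3 - 23.3319*j^2 - 3.6823*j + 0.6318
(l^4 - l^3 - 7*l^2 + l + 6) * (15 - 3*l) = -3*l^5 + 18*l^4 + 6*l^3 - 108*l^2 - 3*l + 90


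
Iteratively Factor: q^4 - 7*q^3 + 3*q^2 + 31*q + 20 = (q - 5)*(q^3 - 2*q^2 - 7*q - 4) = (q - 5)*(q + 1)*(q^2 - 3*q - 4) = (q - 5)*(q - 4)*(q + 1)*(q + 1)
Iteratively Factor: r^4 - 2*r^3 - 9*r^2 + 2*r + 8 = (r + 1)*(r^3 - 3*r^2 - 6*r + 8) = (r + 1)*(r + 2)*(r^2 - 5*r + 4) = (r - 4)*(r + 1)*(r + 2)*(r - 1)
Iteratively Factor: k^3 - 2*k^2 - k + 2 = (k - 2)*(k^2 - 1) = (k - 2)*(k - 1)*(k + 1)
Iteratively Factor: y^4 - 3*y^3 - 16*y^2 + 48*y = (y - 4)*(y^3 + y^2 - 12*y) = (y - 4)*(y - 3)*(y^2 + 4*y) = y*(y - 4)*(y - 3)*(y + 4)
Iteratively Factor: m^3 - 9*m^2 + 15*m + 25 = (m - 5)*(m^2 - 4*m - 5) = (m - 5)^2*(m + 1)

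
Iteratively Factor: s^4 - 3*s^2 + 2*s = (s + 2)*(s^3 - 2*s^2 + s) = s*(s + 2)*(s^2 - 2*s + 1) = s*(s - 1)*(s + 2)*(s - 1)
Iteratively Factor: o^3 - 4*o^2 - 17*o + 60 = (o - 3)*(o^2 - o - 20) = (o - 3)*(o + 4)*(o - 5)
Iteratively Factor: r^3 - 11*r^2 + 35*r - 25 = (r - 1)*(r^2 - 10*r + 25) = (r - 5)*(r - 1)*(r - 5)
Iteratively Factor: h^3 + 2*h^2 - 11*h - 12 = (h + 1)*(h^2 + h - 12) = (h + 1)*(h + 4)*(h - 3)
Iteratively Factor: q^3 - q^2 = (q)*(q^2 - q) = q^2*(q - 1)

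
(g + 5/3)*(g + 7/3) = g^2 + 4*g + 35/9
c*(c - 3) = c^2 - 3*c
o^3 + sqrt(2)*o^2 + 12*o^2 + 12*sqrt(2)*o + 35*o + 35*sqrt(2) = (o + 5)*(o + 7)*(o + sqrt(2))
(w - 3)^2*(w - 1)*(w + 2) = w^4 - 5*w^3 + w^2 + 21*w - 18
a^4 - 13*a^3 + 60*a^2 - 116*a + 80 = (a - 5)*(a - 4)*(a - 2)^2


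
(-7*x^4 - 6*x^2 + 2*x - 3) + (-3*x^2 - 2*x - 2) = -7*x^4 - 9*x^2 - 5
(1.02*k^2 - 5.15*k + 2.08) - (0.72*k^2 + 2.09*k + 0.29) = 0.3*k^2 - 7.24*k + 1.79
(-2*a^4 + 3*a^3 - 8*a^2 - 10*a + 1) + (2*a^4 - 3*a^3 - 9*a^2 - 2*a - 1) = -17*a^2 - 12*a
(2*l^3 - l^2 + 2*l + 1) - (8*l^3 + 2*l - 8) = -6*l^3 - l^2 + 9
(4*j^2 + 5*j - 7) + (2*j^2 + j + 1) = 6*j^2 + 6*j - 6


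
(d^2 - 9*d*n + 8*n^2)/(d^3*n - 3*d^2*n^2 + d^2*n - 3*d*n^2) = (d^2 - 9*d*n + 8*n^2)/(d*n*(d^2 - 3*d*n + d - 3*n))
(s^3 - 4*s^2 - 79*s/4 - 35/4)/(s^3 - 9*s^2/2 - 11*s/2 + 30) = (2*s^2 - 13*s - 7)/(2*(s^2 - 7*s + 12))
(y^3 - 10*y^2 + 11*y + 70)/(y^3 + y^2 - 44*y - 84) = (y - 5)/(y + 6)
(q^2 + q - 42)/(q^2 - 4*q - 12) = (q + 7)/(q + 2)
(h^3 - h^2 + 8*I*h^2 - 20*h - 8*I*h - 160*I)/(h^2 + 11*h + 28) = (h^2 + h*(-5 + 8*I) - 40*I)/(h + 7)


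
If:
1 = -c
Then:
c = -1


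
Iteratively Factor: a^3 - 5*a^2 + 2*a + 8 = (a + 1)*(a^2 - 6*a + 8) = (a - 2)*(a + 1)*(a - 4)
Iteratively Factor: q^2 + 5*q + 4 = (q + 4)*(q + 1)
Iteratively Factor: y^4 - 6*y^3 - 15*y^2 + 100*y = (y)*(y^3 - 6*y^2 - 15*y + 100) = y*(y - 5)*(y^2 - y - 20) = y*(y - 5)*(y + 4)*(y - 5)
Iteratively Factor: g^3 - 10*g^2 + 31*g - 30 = (g - 2)*(g^2 - 8*g + 15) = (g - 5)*(g - 2)*(g - 3)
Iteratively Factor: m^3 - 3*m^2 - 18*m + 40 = (m - 2)*(m^2 - m - 20) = (m - 5)*(m - 2)*(m + 4)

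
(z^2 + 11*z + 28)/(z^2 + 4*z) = (z + 7)/z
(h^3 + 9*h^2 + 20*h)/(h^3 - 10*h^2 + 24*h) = (h^2 + 9*h + 20)/(h^2 - 10*h + 24)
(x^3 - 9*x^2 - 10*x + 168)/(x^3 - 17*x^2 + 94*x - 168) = (x + 4)/(x - 4)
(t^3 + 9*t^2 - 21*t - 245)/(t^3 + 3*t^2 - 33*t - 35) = (t + 7)/(t + 1)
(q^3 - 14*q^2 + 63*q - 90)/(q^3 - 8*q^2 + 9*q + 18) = (q - 5)/(q + 1)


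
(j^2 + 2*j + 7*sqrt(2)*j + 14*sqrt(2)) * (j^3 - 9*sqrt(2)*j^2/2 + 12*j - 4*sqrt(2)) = j^5 + 2*j^4 + 5*sqrt(2)*j^4/2 - 51*j^3 + 5*sqrt(2)*j^3 - 102*j^2 + 80*sqrt(2)*j^2 - 56*j + 160*sqrt(2)*j - 112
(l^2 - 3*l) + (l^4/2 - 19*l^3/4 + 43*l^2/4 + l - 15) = l^4/2 - 19*l^3/4 + 47*l^2/4 - 2*l - 15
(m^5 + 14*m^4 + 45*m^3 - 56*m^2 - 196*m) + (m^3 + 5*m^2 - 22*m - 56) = m^5 + 14*m^4 + 46*m^3 - 51*m^2 - 218*m - 56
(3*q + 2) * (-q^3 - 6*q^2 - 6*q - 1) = -3*q^4 - 20*q^3 - 30*q^2 - 15*q - 2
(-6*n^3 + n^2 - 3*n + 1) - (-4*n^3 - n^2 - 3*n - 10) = -2*n^3 + 2*n^2 + 11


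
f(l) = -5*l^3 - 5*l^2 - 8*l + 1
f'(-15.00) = -3233.00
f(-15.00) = 15871.00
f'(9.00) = -1313.00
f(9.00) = -4121.00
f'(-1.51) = -27.10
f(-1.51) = 18.89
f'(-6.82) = -637.49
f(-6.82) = 1409.07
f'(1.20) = -41.60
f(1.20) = -24.44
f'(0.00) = -8.00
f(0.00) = 1.00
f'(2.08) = -93.70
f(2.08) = -82.27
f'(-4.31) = -243.54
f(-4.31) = 342.91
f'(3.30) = -204.35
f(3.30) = -259.54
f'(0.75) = -23.94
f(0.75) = -9.92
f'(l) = -15*l^2 - 10*l - 8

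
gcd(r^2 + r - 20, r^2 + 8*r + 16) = 1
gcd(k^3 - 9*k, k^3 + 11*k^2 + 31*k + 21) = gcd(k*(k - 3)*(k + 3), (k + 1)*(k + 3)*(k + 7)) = k + 3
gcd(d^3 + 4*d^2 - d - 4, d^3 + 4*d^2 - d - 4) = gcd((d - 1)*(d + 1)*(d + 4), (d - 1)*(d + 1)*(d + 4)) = d^3 + 4*d^2 - d - 4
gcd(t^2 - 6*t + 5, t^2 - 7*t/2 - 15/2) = t - 5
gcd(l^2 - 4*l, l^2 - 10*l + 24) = l - 4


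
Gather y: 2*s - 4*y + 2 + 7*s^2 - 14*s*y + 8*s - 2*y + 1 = 7*s^2 + 10*s + y*(-14*s - 6) + 3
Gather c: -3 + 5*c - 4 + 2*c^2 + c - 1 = 2*c^2 + 6*c - 8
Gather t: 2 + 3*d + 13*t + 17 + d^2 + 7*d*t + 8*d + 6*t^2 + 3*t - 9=d^2 + 11*d + 6*t^2 + t*(7*d + 16) + 10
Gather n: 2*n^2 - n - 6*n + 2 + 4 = 2*n^2 - 7*n + 6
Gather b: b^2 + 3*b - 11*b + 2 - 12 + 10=b^2 - 8*b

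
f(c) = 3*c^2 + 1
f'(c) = 6*c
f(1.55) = 8.21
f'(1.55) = 9.30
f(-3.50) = 37.75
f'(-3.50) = -21.00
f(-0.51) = 1.78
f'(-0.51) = -3.06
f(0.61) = 2.12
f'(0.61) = 3.66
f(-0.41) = 1.50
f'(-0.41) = -2.46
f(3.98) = 48.52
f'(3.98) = 23.88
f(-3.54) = 38.59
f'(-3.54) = -21.24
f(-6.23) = 117.44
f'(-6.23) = -37.38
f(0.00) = 1.00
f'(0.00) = 0.00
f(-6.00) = 109.00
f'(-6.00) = -36.00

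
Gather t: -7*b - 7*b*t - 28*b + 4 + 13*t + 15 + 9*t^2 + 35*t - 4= -35*b + 9*t^2 + t*(48 - 7*b) + 15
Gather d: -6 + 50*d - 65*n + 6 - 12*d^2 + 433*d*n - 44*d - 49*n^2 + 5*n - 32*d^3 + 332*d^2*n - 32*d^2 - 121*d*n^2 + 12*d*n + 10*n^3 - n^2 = -32*d^3 + d^2*(332*n - 44) + d*(-121*n^2 + 445*n + 6) + 10*n^3 - 50*n^2 - 60*n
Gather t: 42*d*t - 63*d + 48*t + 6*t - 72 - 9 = -63*d + t*(42*d + 54) - 81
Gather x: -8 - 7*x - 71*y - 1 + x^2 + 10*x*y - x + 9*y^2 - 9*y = x^2 + x*(10*y - 8) + 9*y^2 - 80*y - 9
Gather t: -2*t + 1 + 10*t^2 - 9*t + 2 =10*t^2 - 11*t + 3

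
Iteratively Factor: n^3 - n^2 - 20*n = (n + 4)*(n^2 - 5*n) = n*(n + 4)*(n - 5)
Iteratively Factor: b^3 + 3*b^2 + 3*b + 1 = (b + 1)*(b^2 + 2*b + 1) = (b + 1)^2*(b + 1)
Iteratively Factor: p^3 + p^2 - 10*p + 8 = (p - 2)*(p^2 + 3*p - 4) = (p - 2)*(p - 1)*(p + 4)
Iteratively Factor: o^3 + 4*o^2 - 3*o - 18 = (o + 3)*(o^2 + o - 6) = (o - 2)*(o + 3)*(o + 3)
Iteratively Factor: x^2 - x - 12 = (x - 4)*(x + 3)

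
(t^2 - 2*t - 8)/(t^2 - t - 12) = (t + 2)/(t + 3)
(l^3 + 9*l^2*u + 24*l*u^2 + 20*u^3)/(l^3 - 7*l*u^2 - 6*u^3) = (-l^2 - 7*l*u - 10*u^2)/(-l^2 + 2*l*u + 3*u^2)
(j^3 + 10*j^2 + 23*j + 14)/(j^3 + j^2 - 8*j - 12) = (j^2 + 8*j + 7)/(j^2 - j - 6)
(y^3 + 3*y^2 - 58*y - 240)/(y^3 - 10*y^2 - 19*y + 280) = (y + 6)/(y - 7)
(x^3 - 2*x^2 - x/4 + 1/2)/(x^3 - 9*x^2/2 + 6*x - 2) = (x + 1/2)/(x - 2)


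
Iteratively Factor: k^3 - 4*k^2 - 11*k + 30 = (k - 5)*(k^2 + k - 6) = (k - 5)*(k - 2)*(k + 3)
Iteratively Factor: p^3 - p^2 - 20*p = (p + 4)*(p^2 - 5*p) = p*(p + 4)*(p - 5)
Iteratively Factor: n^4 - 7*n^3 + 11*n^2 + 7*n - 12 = (n - 3)*(n^3 - 4*n^2 - n + 4) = (n - 4)*(n - 3)*(n^2 - 1) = (n - 4)*(n - 3)*(n - 1)*(n + 1)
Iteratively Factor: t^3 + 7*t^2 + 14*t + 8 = (t + 1)*(t^2 + 6*t + 8) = (t + 1)*(t + 2)*(t + 4)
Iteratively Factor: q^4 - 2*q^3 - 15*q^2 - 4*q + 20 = (q - 5)*(q^3 + 3*q^2 - 4) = (q - 5)*(q + 2)*(q^2 + q - 2) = (q - 5)*(q + 2)^2*(q - 1)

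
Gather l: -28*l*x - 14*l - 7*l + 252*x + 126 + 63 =l*(-28*x - 21) + 252*x + 189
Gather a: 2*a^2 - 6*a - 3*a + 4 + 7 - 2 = 2*a^2 - 9*a + 9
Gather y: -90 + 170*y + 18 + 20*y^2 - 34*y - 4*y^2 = 16*y^2 + 136*y - 72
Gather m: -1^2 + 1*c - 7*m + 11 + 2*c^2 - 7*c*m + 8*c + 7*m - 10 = 2*c^2 - 7*c*m + 9*c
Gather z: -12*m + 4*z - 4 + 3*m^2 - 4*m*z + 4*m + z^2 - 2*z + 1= 3*m^2 - 8*m + z^2 + z*(2 - 4*m) - 3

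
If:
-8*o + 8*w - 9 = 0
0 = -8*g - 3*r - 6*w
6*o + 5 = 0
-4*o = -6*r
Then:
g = -1/96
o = -5/6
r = -5/9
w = 7/24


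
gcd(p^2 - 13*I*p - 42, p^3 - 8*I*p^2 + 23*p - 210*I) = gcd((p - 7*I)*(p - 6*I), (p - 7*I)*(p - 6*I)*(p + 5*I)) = p^2 - 13*I*p - 42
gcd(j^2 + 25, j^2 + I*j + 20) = j + 5*I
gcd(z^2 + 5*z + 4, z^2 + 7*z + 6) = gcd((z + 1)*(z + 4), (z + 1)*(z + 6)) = z + 1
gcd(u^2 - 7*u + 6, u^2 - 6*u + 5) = u - 1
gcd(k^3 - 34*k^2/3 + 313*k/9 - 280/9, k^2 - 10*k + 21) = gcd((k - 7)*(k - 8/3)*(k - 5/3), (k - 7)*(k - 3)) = k - 7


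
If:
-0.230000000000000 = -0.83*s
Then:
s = 0.28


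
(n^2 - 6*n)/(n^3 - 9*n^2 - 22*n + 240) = n/(n^2 - 3*n - 40)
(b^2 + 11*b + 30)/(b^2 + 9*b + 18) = (b + 5)/(b + 3)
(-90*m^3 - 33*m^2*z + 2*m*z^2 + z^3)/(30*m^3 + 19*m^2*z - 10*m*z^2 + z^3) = (15*m^2 + 8*m*z + z^2)/(-5*m^2 - 4*m*z + z^2)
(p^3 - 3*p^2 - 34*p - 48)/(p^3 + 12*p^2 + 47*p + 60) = (p^2 - 6*p - 16)/(p^2 + 9*p + 20)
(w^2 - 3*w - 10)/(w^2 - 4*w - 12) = (w - 5)/(w - 6)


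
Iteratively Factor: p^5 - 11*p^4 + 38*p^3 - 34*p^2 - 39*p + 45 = (p + 1)*(p^4 - 12*p^3 + 50*p^2 - 84*p + 45) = (p - 5)*(p + 1)*(p^3 - 7*p^2 + 15*p - 9) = (p - 5)*(p - 1)*(p + 1)*(p^2 - 6*p + 9) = (p - 5)*(p - 3)*(p - 1)*(p + 1)*(p - 3)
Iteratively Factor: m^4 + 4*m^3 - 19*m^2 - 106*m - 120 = (m + 3)*(m^3 + m^2 - 22*m - 40) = (m - 5)*(m + 3)*(m^2 + 6*m + 8) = (m - 5)*(m + 3)*(m + 4)*(m + 2)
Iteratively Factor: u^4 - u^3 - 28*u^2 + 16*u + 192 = (u - 4)*(u^3 + 3*u^2 - 16*u - 48) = (u - 4)^2*(u^2 + 7*u + 12) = (u - 4)^2*(u + 3)*(u + 4)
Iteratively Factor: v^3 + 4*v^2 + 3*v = (v + 1)*(v^2 + 3*v) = (v + 1)*(v + 3)*(v)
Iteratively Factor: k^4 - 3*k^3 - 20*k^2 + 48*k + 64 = (k - 4)*(k^3 + k^2 - 16*k - 16) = (k - 4)^2*(k^2 + 5*k + 4) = (k - 4)^2*(k + 1)*(k + 4)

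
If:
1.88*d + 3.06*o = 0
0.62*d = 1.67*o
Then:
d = 0.00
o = 0.00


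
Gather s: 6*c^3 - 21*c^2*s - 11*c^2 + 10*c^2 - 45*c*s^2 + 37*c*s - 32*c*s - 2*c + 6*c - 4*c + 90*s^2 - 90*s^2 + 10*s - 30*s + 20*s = 6*c^3 - c^2 - 45*c*s^2 + s*(-21*c^2 + 5*c)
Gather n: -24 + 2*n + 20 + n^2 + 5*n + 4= n^2 + 7*n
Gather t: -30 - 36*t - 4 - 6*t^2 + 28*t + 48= -6*t^2 - 8*t + 14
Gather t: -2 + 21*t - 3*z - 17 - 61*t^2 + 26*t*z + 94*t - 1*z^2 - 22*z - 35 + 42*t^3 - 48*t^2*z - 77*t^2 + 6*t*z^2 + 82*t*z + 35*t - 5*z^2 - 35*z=42*t^3 + t^2*(-48*z - 138) + t*(6*z^2 + 108*z + 150) - 6*z^2 - 60*z - 54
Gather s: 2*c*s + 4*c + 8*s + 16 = 4*c + s*(2*c + 8) + 16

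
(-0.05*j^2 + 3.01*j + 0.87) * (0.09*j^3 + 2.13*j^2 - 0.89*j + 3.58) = -0.0045*j^5 + 0.1644*j^4 + 6.5341*j^3 - 1.0048*j^2 + 10.0015*j + 3.1146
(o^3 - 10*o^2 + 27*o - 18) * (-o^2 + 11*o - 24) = -o^5 + 21*o^4 - 161*o^3 + 555*o^2 - 846*o + 432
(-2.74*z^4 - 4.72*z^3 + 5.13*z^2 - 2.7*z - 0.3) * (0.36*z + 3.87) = -0.9864*z^5 - 12.303*z^4 - 16.4196*z^3 + 18.8811*z^2 - 10.557*z - 1.161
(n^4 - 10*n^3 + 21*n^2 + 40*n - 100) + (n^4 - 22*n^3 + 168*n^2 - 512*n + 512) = 2*n^4 - 32*n^3 + 189*n^2 - 472*n + 412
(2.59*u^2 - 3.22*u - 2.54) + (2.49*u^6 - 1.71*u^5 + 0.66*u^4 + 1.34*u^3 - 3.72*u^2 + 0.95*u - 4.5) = 2.49*u^6 - 1.71*u^5 + 0.66*u^4 + 1.34*u^3 - 1.13*u^2 - 2.27*u - 7.04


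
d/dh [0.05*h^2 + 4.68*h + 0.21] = 0.1*h + 4.68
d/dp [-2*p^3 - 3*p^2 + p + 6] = -6*p^2 - 6*p + 1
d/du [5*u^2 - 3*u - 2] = 10*u - 3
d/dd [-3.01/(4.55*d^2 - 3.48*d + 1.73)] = (27.391*d - 10.4748)/(4.55*d^2 - 3.48*d + 1.73)^2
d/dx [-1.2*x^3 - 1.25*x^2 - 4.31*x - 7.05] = -3.6*x^2 - 2.5*x - 4.31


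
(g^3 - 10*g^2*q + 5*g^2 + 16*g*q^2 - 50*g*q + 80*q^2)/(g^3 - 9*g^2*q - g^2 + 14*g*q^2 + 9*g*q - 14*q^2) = (-g^2 + 8*g*q - 5*g + 40*q)/(-g^2 + 7*g*q + g - 7*q)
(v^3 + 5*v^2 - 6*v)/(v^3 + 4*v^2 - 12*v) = (v - 1)/(v - 2)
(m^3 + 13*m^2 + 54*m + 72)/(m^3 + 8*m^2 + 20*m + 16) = (m^2 + 9*m + 18)/(m^2 + 4*m + 4)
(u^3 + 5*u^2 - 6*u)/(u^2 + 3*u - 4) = u*(u + 6)/(u + 4)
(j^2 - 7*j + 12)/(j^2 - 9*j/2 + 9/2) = 2*(j - 4)/(2*j - 3)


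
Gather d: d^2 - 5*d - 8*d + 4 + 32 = d^2 - 13*d + 36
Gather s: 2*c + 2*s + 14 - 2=2*c + 2*s + 12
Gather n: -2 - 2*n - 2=-2*n - 4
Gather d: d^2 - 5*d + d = d^2 - 4*d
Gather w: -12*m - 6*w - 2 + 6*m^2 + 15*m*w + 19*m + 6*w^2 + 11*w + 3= 6*m^2 + 7*m + 6*w^2 + w*(15*m + 5) + 1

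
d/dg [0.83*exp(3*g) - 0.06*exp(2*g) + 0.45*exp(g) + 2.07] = (2.49*exp(2*g) - 0.12*exp(g) + 0.45)*exp(g)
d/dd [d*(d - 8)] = 2*d - 8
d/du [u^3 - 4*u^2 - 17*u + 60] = 3*u^2 - 8*u - 17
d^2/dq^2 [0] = 0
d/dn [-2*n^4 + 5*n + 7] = 5 - 8*n^3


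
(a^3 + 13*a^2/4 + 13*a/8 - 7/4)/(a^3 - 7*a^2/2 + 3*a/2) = (4*a^2 + 15*a + 14)/(4*a*(a - 3))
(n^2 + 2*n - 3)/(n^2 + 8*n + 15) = (n - 1)/(n + 5)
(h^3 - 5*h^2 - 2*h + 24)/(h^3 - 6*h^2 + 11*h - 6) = (h^2 - 2*h - 8)/(h^2 - 3*h + 2)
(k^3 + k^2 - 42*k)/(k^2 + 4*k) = (k^2 + k - 42)/(k + 4)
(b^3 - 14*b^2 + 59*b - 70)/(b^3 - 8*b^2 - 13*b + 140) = (b - 2)/(b + 4)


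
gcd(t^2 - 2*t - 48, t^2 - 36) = t + 6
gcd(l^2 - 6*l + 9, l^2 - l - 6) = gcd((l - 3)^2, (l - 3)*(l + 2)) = l - 3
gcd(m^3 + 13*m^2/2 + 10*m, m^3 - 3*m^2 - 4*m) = m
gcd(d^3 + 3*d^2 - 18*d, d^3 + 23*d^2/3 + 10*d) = d^2 + 6*d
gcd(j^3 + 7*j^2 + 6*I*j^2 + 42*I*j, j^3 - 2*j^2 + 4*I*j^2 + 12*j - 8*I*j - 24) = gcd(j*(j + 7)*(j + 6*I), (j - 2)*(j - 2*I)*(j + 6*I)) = j + 6*I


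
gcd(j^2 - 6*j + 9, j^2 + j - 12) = j - 3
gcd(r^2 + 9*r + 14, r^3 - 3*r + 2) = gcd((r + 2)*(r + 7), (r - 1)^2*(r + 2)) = r + 2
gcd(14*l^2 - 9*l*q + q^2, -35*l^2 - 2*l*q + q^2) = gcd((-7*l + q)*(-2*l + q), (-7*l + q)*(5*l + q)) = -7*l + q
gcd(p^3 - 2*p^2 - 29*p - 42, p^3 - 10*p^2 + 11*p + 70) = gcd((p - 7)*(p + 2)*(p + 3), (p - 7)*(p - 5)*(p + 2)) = p^2 - 5*p - 14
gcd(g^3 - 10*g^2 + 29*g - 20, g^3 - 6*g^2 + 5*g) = g^2 - 6*g + 5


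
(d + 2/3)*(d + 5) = d^2 + 17*d/3 + 10/3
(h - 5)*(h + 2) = h^2 - 3*h - 10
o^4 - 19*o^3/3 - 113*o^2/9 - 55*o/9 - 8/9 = (o - 8)*(o + 1/3)^2*(o + 1)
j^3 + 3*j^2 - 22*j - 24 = (j - 4)*(j + 1)*(j + 6)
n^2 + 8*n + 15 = (n + 3)*(n + 5)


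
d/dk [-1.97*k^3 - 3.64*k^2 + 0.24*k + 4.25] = -5.91*k^2 - 7.28*k + 0.24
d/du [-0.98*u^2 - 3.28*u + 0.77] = -1.96*u - 3.28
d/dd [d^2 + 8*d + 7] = 2*d + 8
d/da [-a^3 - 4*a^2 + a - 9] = -3*a^2 - 8*a + 1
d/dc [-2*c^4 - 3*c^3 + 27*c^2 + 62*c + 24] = -8*c^3 - 9*c^2 + 54*c + 62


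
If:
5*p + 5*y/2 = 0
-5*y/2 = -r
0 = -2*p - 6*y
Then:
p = 0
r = 0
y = 0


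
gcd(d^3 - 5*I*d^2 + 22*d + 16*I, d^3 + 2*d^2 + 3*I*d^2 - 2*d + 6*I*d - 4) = d^2 + 3*I*d - 2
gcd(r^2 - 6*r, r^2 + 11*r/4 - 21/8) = 1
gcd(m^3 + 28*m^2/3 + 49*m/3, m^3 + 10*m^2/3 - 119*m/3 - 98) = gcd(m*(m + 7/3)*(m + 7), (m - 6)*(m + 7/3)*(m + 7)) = m^2 + 28*m/3 + 49/3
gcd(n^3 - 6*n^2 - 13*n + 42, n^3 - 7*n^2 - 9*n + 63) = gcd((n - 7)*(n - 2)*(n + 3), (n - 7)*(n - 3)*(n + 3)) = n^2 - 4*n - 21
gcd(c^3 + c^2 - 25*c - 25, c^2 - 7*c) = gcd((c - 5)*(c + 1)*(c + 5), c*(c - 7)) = 1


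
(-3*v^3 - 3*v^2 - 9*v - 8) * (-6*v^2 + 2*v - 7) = 18*v^5 + 12*v^4 + 69*v^3 + 51*v^2 + 47*v + 56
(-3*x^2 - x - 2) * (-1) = 3*x^2 + x + 2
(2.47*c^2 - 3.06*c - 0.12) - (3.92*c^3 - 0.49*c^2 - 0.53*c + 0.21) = -3.92*c^3 + 2.96*c^2 - 2.53*c - 0.33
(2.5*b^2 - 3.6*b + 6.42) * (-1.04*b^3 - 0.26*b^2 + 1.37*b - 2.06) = -2.6*b^5 + 3.094*b^4 - 2.3158*b^3 - 11.7512*b^2 + 16.2114*b - 13.2252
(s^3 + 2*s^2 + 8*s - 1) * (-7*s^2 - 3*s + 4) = -7*s^5 - 17*s^4 - 58*s^3 - 9*s^2 + 35*s - 4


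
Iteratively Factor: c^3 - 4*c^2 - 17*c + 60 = (c - 5)*(c^2 + c - 12) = (c - 5)*(c - 3)*(c + 4)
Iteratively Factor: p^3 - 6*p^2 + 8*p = (p - 2)*(p^2 - 4*p) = (p - 4)*(p - 2)*(p)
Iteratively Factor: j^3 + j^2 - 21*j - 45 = (j + 3)*(j^2 - 2*j - 15) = (j + 3)^2*(j - 5)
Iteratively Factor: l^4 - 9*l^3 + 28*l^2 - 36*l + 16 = (l - 2)*(l^3 - 7*l^2 + 14*l - 8) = (l - 4)*(l - 2)*(l^2 - 3*l + 2) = (l - 4)*(l - 2)*(l - 1)*(l - 2)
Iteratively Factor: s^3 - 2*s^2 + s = (s - 1)*(s^2 - s) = (s - 1)^2*(s)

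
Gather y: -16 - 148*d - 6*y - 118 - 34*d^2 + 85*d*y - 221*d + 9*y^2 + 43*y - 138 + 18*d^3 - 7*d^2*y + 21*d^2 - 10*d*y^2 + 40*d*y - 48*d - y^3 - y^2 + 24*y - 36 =18*d^3 - 13*d^2 - 417*d - y^3 + y^2*(8 - 10*d) + y*(-7*d^2 + 125*d + 61) - 308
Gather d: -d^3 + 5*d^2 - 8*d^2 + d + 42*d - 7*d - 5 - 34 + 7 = -d^3 - 3*d^2 + 36*d - 32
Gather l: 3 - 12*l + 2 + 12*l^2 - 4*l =12*l^2 - 16*l + 5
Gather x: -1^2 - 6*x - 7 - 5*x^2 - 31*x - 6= -5*x^2 - 37*x - 14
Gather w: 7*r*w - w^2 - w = -w^2 + w*(7*r - 1)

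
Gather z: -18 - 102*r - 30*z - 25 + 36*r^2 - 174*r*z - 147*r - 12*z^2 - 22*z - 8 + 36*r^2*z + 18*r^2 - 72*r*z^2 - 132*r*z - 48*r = 54*r^2 - 297*r + z^2*(-72*r - 12) + z*(36*r^2 - 306*r - 52) - 51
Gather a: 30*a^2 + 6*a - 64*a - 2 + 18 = 30*a^2 - 58*a + 16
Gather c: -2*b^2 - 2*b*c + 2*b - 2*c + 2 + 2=-2*b^2 + 2*b + c*(-2*b - 2) + 4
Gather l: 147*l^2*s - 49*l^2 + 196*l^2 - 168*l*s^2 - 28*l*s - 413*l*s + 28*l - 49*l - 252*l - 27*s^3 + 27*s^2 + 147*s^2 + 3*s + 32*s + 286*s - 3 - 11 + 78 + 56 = l^2*(147*s + 147) + l*(-168*s^2 - 441*s - 273) - 27*s^3 + 174*s^2 + 321*s + 120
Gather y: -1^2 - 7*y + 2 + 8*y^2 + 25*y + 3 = 8*y^2 + 18*y + 4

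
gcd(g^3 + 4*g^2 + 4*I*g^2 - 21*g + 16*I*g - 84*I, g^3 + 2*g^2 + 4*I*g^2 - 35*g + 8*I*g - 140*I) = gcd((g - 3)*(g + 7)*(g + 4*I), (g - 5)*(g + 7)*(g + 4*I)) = g^2 + g*(7 + 4*I) + 28*I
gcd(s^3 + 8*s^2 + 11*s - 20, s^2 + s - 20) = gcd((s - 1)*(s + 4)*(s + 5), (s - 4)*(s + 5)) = s + 5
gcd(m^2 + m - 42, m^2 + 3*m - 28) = m + 7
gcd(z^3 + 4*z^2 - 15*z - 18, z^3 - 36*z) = z + 6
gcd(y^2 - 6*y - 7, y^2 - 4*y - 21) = y - 7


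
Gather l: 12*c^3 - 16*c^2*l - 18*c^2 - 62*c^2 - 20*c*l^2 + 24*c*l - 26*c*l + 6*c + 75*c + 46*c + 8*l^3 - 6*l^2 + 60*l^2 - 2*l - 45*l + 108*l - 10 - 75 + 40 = 12*c^3 - 80*c^2 + 127*c + 8*l^3 + l^2*(54 - 20*c) + l*(-16*c^2 - 2*c + 61) - 45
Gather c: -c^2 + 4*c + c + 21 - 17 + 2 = -c^2 + 5*c + 6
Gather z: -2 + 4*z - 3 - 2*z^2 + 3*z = -2*z^2 + 7*z - 5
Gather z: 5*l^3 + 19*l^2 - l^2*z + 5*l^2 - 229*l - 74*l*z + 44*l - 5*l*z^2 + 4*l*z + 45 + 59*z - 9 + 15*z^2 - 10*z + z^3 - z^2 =5*l^3 + 24*l^2 - 185*l + z^3 + z^2*(14 - 5*l) + z*(-l^2 - 70*l + 49) + 36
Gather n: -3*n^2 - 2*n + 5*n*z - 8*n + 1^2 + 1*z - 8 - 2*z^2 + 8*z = -3*n^2 + n*(5*z - 10) - 2*z^2 + 9*z - 7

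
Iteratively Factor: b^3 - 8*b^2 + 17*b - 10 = (b - 5)*(b^2 - 3*b + 2) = (b - 5)*(b - 2)*(b - 1)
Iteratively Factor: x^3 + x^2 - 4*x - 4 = (x + 2)*(x^2 - x - 2) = (x + 1)*(x + 2)*(x - 2)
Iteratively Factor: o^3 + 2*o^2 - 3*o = (o)*(o^2 + 2*o - 3) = o*(o + 3)*(o - 1)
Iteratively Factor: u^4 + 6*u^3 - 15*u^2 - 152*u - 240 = (u + 3)*(u^3 + 3*u^2 - 24*u - 80) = (u + 3)*(u + 4)*(u^2 - u - 20) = (u + 3)*(u + 4)^2*(u - 5)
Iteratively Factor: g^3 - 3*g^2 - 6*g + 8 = (g + 2)*(g^2 - 5*g + 4) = (g - 4)*(g + 2)*(g - 1)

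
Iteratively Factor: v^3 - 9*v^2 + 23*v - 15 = (v - 1)*(v^2 - 8*v + 15) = (v - 3)*(v - 1)*(v - 5)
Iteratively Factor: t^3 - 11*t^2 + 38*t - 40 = (t - 2)*(t^2 - 9*t + 20) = (t - 5)*(t - 2)*(t - 4)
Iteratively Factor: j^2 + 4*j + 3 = (j + 1)*(j + 3)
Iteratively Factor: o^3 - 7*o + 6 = (o - 1)*(o^2 + o - 6) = (o - 2)*(o - 1)*(o + 3)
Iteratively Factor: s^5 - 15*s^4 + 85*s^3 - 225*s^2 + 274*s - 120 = (s - 5)*(s^4 - 10*s^3 + 35*s^2 - 50*s + 24) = (s - 5)*(s - 1)*(s^3 - 9*s^2 + 26*s - 24) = (s - 5)*(s - 2)*(s - 1)*(s^2 - 7*s + 12) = (s - 5)*(s - 4)*(s - 2)*(s - 1)*(s - 3)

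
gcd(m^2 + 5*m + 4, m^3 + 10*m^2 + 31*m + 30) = 1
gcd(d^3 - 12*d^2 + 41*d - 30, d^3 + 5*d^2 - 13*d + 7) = d - 1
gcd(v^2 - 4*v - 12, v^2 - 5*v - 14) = v + 2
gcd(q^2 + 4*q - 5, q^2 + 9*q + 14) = 1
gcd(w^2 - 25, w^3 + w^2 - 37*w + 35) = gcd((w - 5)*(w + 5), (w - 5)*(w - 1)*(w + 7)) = w - 5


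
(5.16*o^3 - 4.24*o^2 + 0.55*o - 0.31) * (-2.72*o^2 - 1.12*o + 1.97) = -14.0352*o^5 + 5.7536*o^4 + 13.418*o^3 - 8.1256*o^2 + 1.4307*o - 0.6107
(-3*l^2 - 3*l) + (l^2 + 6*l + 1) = -2*l^2 + 3*l + 1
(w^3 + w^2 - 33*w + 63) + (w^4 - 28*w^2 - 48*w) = w^4 + w^3 - 27*w^2 - 81*w + 63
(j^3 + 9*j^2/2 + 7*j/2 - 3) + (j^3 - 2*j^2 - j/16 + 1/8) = 2*j^3 + 5*j^2/2 + 55*j/16 - 23/8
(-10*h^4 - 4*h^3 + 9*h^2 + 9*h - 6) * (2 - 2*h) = 20*h^5 - 12*h^4 - 26*h^3 + 30*h - 12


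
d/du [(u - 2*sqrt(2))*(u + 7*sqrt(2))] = 2*u + 5*sqrt(2)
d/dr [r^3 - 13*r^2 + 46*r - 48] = 3*r^2 - 26*r + 46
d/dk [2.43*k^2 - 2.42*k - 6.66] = 4.86*k - 2.42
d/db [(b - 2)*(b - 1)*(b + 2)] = 3*b^2 - 2*b - 4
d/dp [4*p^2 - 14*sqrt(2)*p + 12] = 8*p - 14*sqrt(2)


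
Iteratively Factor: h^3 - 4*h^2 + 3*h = (h)*(h^2 - 4*h + 3) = h*(h - 3)*(h - 1)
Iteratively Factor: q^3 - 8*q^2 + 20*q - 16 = (q - 4)*(q^2 - 4*q + 4) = (q - 4)*(q - 2)*(q - 2)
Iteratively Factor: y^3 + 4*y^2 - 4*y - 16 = (y - 2)*(y^2 + 6*y + 8) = (y - 2)*(y + 4)*(y + 2)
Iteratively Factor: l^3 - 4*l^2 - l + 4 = (l - 4)*(l^2 - 1) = (l - 4)*(l + 1)*(l - 1)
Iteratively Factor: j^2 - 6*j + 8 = (j - 2)*(j - 4)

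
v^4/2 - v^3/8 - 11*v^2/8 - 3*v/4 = v*(v/2 + 1/2)*(v - 2)*(v + 3/4)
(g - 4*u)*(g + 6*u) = g^2 + 2*g*u - 24*u^2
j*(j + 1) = j^2 + j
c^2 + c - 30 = (c - 5)*(c + 6)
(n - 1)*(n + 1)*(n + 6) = n^3 + 6*n^2 - n - 6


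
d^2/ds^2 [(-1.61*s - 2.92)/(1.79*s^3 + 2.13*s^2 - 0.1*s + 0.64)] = (-30.951606*s^5 - 149.102346*s^4 - 193.314542*s^3 - 54.217416*s^2 + 36.971184*s + 7.696608)/(5.735339*s^9 + 20.474199*s^8 + 23.401923*s^7 + 13.527849*s^6 + 13.333398*s^5 + 8.087388*s^4 + 1.380632*s^3 + 2.636544*s^2 - 0.12288*s + 0.262144)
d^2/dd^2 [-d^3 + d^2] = 2 - 6*d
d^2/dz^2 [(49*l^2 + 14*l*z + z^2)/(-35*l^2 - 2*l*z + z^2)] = 8*l*(539*l^3 + 294*l^2*z + 63*l*z^2 + 4*z^3)/(-42875*l^6 - 7350*l^5*z + 3255*l^4*z^2 + 412*l^3*z^3 - 93*l^2*z^4 - 6*l*z^5 + z^6)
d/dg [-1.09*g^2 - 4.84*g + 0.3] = -2.18*g - 4.84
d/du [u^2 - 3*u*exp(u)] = -3*u*exp(u) + 2*u - 3*exp(u)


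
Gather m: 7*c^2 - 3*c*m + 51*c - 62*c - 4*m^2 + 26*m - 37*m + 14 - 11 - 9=7*c^2 - 11*c - 4*m^2 + m*(-3*c - 11) - 6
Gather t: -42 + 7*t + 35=7*t - 7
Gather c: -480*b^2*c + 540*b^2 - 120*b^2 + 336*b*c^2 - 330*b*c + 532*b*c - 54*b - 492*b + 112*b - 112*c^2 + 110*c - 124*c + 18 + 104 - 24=420*b^2 - 434*b + c^2*(336*b - 112) + c*(-480*b^2 + 202*b - 14) + 98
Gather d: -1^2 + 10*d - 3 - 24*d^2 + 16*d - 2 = -24*d^2 + 26*d - 6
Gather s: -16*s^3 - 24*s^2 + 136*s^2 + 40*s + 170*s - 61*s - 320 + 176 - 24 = -16*s^3 + 112*s^2 + 149*s - 168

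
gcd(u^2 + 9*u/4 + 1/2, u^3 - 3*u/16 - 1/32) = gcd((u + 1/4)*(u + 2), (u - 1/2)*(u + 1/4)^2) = u + 1/4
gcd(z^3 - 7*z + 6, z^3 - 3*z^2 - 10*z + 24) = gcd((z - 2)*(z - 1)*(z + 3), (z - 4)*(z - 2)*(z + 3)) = z^2 + z - 6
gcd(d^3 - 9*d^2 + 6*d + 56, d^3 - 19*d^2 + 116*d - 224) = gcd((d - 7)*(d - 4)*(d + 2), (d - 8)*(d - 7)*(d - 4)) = d^2 - 11*d + 28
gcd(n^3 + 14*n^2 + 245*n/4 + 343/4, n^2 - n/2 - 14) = n + 7/2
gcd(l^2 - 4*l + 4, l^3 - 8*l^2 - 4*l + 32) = l - 2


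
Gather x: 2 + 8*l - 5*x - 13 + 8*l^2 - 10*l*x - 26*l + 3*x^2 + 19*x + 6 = 8*l^2 - 18*l + 3*x^2 + x*(14 - 10*l) - 5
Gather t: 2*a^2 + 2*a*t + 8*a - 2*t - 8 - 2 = 2*a^2 + 8*a + t*(2*a - 2) - 10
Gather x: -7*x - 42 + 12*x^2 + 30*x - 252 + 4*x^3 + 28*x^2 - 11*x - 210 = 4*x^3 + 40*x^2 + 12*x - 504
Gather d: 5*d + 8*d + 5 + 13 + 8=13*d + 26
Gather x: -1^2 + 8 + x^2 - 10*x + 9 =x^2 - 10*x + 16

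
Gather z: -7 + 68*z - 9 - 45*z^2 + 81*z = -45*z^2 + 149*z - 16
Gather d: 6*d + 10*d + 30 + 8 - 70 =16*d - 32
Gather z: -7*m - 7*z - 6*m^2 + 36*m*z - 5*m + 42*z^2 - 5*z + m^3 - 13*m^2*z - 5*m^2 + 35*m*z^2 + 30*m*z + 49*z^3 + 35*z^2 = m^3 - 11*m^2 - 12*m + 49*z^3 + z^2*(35*m + 77) + z*(-13*m^2 + 66*m - 12)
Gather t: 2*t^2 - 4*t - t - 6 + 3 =2*t^2 - 5*t - 3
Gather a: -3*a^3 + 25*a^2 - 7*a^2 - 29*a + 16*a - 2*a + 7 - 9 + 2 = -3*a^3 + 18*a^2 - 15*a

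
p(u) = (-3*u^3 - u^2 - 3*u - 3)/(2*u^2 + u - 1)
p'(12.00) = -1.48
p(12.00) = -17.95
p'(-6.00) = -1.43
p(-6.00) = 9.65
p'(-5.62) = -1.42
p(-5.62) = 9.10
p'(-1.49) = 1.71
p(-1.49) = 4.70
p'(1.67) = -0.16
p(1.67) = -3.96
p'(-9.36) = -1.47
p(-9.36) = 14.54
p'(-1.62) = 0.61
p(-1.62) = 4.56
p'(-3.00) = -1.19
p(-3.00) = 5.57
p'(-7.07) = -1.45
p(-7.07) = 11.19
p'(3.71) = -1.30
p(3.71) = -5.99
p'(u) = (-4*u - 1)*(-3*u^3 - u^2 - 3*u - 3)/(2*u^2 + u - 1)^2 + (-9*u^2 - 2*u - 3)/(2*u^2 + u - 1)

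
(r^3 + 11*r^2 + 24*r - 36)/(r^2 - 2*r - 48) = (r^2 + 5*r - 6)/(r - 8)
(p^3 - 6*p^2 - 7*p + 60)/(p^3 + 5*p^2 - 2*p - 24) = (p^2 - 9*p + 20)/(p^2 + 2*p - 8)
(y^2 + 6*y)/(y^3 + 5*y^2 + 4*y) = (y + 6)/(y^2 + 5*y + 4)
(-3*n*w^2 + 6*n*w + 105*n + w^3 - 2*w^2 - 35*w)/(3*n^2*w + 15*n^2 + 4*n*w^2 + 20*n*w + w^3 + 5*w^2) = (-3*n*w + 21*n + w^2 - 7*w)/(3*n^2 + 4*n*w + w^2)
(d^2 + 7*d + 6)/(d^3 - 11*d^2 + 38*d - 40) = (d^2 + 7*d + 6)/(d^3 - 11*d^2 + 38*d - 40)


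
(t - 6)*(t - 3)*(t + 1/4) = t^3 - 35*t^2/4 + 63*t/4 + 9/2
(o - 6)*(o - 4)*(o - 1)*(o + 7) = o^4 - 4*o^3 - 43*o^2 + 214*o - 168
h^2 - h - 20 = (h - 5)*(h + 4)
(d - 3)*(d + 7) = d^2 + 4*d - 21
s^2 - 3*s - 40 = (s - 8)*(s + 5)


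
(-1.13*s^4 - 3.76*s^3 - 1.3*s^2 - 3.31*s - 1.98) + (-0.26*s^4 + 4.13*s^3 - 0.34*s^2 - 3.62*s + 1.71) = -1.39*s^4 + 0.37*s^3 - 1.64*s^2 - 6.93*s - 0.27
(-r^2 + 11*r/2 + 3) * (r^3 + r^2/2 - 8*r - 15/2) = -r^5 + 5*r^4 + 55*r^3/4 - 35*r^2 - 261*r/4 - 45/2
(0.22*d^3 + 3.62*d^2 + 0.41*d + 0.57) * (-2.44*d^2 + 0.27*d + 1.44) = -0.5368*d^5 - 8.7734*d^4 + 0.2938*d^3 + 3.9327*d^2 + 0.7443*d + 0.8208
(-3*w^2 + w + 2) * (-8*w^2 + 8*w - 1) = 24*w^4 - 32*w^3 - 5*w^2 + 15*w - 2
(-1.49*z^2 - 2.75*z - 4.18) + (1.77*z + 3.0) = -1.49*z^2 - 0.98*z - 1.18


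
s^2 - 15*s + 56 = (s - 8)*(s - 7)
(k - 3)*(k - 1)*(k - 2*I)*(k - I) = k^4 - 4*k^3 - 3*I*k^3 + k^2 + 12*I*k^2 + 8*k - 9*I*k - 6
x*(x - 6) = x^2 - 6*x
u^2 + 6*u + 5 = (u + 1)*(u + 5)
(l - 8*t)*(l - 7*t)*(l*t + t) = l^3*t - 15*l^2*t^2 + l^2*t + 56*l*t^3 - 15*l*t^2 + 56*t^3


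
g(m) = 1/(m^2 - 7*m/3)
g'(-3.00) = 0.03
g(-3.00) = 0.06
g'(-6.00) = 0.01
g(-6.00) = 0.02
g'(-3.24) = 0.03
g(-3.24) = 0.06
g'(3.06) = -0.77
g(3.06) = 0.45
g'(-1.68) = 0.13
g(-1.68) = 0.15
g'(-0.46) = 1.97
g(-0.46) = 0.78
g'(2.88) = -1.38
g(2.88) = 0.64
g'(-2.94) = 0.03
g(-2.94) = 0.06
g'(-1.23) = 0.25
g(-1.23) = 0.23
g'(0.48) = 1.74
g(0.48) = -1.12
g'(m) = (7/3 - 2*m)/(m^2 - 7*m/3)^2 = 3*(7 - 6*m)/(m^2*(3*m - 7)^2)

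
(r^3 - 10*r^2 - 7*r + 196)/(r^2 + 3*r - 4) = (r^2 - 14*r + 49)/(r - 1)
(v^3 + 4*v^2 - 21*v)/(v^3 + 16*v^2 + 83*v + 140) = v*(v - 3)/(v^2 + 9*v + 20)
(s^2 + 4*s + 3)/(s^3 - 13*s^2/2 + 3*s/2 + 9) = 2*(s + 3)/(2*s^2 - 15*s + 18)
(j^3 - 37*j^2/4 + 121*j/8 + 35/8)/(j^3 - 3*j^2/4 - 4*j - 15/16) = 2*(j - 7)/(2*j + 3)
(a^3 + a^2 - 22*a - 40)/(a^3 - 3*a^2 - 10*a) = (a + 4)/a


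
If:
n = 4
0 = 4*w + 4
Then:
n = 4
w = -1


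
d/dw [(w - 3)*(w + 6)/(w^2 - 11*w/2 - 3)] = 2*(-17*w^2 + 60*w - 216)/(4*w^4 - 44*w^3 + 97*w^2 + 132*w + 36)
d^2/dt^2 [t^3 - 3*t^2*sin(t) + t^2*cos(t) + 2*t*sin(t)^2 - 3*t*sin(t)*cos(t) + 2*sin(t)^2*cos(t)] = 3*t^2*sin(t) - t^2*cos(t) - 4*t*sin(t) + 6*t*sin(2*t) - 12*t*cos(t) + 4*t*cos(2*t) + 6*t + 4*sin(2*t) - 9*cos(t)/2 - 6*cos(2*t) + 9*cos(3*t)/2 + 6*sqrt(2)*cos(t + pi/4)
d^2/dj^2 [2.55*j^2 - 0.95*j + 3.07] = 5.10000000000000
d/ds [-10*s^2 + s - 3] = 1 - 20*s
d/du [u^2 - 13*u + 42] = 2*u - 13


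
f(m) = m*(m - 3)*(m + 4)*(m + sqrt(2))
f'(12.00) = 7683.91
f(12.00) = 23179.76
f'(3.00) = 92.70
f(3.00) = 0.00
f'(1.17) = -25.42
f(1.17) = -28.61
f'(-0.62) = -2.01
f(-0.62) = 6.02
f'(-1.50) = 17.58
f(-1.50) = -1.45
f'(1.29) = -23.64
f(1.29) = -31.56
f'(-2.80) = 11.28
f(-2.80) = -27.01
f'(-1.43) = 16.42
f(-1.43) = -0.26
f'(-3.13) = -2.41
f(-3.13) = -28.64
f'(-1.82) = 21.44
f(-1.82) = -7.76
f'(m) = m*(m - 3)*(m + 4) + m*(m - 3)*(m + sqrt(2)) + m*(m + 4)*(m + sqrt(2)) + (m - 3)*(m + 4)*(m + sqrt(2))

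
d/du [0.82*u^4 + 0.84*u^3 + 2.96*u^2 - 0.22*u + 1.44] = 3.28*u^3 + 2.52*u^2 + 5.92*u - 0.22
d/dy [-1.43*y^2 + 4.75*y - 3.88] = 4.75 - 2.86*y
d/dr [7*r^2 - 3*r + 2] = 14*r - 3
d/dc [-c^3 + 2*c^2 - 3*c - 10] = -3*c^2 + 4*c - 3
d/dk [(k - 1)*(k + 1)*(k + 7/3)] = 3*k^2 + 14*k/3 - 1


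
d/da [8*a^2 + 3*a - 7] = 16*a + 3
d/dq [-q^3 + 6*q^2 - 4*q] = -3*q^2 + 12*q - 4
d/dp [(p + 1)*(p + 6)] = 2*p + 7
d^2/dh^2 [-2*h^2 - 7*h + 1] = -4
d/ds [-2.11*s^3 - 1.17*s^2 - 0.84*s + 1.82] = -6.33*s^2 - 2.34*s - 0.84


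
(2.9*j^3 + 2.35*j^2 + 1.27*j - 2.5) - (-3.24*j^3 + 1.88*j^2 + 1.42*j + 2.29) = 6.14*j^3 + 0.47*j^2 - 0.15*j - 4.79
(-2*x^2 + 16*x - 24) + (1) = -2*x^2 + 16*x - 23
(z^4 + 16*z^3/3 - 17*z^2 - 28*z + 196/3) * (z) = z^5 + 16*z^4/3 - 17*z^3 - 28*z^2 + 196*z/3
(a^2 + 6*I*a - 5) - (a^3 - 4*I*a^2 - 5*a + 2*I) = -a^3 + a^2 + 4*I*a^2 + 5*a + 6*I*a - 5 - 2*I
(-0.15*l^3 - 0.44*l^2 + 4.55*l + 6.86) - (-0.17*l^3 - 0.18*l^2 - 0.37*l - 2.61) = 0.02*l^3 - 0.26*l^2 + 4.92*l + 9.47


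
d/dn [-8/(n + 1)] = 8/(n + 1)^2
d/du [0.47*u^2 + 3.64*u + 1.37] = 0.94*u + 3.64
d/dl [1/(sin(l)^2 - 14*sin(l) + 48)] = 2*(7 - sin(l))*cos(l)/(sin(l)^2 - 14*sin(l) + 48)^2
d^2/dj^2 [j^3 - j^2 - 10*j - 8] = 6*j - 2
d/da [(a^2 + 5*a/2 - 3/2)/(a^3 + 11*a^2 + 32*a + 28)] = (-a^3 - 3*a^2 + 15*a + 59)/(a^5 + 20*a^4 + 145*a^3 + 470*a^2 + 700*a + 392)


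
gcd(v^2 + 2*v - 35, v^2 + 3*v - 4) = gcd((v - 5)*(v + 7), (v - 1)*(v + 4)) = 1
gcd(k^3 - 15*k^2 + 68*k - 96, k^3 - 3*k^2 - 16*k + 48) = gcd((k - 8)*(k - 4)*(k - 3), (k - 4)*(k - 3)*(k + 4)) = k^2 - 7*k + 12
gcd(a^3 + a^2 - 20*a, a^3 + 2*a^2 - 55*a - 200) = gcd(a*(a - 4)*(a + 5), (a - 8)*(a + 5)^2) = a + 5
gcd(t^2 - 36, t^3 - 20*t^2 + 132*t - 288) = t - 6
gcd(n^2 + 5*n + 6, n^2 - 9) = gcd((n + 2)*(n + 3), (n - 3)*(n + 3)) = n + 3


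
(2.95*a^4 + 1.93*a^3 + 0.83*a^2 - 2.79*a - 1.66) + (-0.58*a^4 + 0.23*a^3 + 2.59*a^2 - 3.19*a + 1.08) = 2.37*a^4 + 2.16*a^3 + 3.42*a^2 - 5.98*a - 0.58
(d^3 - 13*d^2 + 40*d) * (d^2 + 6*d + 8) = d^5 - 7*d^4 - 30*d^3 + 136*d^2 + 320*d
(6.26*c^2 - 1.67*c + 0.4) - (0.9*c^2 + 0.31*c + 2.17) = 5.36*c^2 - 1.98*c - 1.77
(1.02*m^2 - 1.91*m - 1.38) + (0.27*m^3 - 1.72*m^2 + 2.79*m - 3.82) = 0.27*m^3 - 0.7*m^2 + 0.88*m - 5.2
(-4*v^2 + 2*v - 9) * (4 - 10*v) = 40*v^3 - 36*v^2 + 98*v - 36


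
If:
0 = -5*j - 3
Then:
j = -3/5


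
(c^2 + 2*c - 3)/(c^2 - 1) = (c + 3)/(c + 1)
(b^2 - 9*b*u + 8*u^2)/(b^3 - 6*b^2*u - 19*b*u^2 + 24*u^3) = 1/(b + 3*u)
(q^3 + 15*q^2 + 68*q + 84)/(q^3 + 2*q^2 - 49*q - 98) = (q + 6)/(q - 7)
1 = 1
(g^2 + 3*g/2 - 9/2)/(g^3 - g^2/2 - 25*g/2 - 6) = (2*g - 3)/(2*g^2 - 7*g - 4)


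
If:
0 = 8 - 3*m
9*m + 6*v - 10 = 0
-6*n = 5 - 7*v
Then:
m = 8/3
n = -32/9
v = -7/3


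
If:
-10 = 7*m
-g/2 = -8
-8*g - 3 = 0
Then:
No Solution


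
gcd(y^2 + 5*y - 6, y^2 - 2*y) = 1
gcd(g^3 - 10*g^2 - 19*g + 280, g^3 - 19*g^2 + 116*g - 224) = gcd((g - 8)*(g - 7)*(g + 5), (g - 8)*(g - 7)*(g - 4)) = g^2 - 15*g + 56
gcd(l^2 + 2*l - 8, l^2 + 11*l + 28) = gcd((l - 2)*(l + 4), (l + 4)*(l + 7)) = l + 4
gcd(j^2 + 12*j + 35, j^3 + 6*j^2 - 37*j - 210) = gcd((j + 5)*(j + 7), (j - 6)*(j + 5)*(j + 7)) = j^2 + 12*j + 35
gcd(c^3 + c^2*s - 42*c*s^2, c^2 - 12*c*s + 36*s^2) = -c + 6*s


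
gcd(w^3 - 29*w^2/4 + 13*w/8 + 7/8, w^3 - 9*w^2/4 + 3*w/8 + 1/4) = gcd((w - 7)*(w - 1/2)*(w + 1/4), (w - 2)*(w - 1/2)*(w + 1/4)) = w^2 - w/4 - 1/8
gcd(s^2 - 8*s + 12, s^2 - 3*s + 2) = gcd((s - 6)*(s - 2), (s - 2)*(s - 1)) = s - 2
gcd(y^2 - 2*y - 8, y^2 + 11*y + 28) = 1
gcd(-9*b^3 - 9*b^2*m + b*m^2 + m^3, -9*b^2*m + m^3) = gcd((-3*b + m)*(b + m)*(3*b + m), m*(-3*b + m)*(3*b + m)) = 9*b^2 - m^2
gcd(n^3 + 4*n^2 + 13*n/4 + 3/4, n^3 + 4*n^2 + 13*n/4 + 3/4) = n^3 + 4*n^2 + 13*n/4 + 3/4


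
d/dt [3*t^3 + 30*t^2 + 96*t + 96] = 9*t^2 + 60*t + 96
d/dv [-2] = 0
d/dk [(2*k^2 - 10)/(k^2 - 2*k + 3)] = 4*(-k^2 + 8*k - 5)/(k^4 - 4*k^3 + 10*k^2 - 12*k + 9)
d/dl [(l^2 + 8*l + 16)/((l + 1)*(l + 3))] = 2*(-2*l^2 - 13*l - 20)/(l^4 + 8*l^3 + 22*l^2 + 24*l + 9)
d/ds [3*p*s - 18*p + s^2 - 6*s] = 3*p + 2*s - 6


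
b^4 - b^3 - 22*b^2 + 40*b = b*(b - 4)*(b - 2)*(b + 5)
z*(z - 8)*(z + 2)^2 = z^4 - 4*z^3 - 28*z^2 - 32*z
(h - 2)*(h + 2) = h^2 - 4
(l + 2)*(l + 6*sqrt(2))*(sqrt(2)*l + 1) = sqrt(2)*l^3 + 2*sqrt(2)*l^2 + 13*l^2 + 6*sqrt(2)*l + 26*l + 12*sqrt(2)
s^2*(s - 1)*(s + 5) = s^4 + 4*s^3 - 5*s^2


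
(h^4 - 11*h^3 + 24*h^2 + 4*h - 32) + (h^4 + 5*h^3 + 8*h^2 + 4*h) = 2*h^4 - 6*h^3 + 32*h^2 + 8*h - 32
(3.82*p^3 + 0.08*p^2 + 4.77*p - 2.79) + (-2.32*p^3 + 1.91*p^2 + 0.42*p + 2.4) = 1.5*p^3 + 1.99*p^2 + 5.19*p - 0.39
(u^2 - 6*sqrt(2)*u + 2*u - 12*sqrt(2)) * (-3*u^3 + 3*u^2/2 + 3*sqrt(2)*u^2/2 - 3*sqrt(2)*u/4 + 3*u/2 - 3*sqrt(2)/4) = -3*u^5 - 9*u^4/2 + 39*sqrt(2)*u^4/2 - 27*u^3/2 + 117*sqrt(2)*u^3/4 - 117*sqrt(2)*u^2/4 - 24*u^2 - 39*sqrt(2)*u/2 + 27*u + 18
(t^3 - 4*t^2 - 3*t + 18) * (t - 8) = t^4 - 12*t^3 + 29*t^2 + 42*t - 144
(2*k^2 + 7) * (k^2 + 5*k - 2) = 2*k^4 + 10*k^3 + 3*k^2 + 35*k - 14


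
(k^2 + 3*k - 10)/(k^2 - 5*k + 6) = (k + 5)/(k - 3)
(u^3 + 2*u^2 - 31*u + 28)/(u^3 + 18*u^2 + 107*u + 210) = (u^2 - 5*u + 4)/(u^2 + 11*u + 30)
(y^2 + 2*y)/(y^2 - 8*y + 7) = y*(y + 2)/(y^2 - 8*y + 7)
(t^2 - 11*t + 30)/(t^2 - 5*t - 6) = (t - 5)/(t + 1)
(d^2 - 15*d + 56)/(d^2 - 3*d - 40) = (d - 7)/(d + 5)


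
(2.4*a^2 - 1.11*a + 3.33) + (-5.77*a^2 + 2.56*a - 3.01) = -3.37*a^2 + 1.45*a + 0.32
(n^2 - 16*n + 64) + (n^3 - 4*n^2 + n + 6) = n^3 - 3*n^2 - 15*n + 70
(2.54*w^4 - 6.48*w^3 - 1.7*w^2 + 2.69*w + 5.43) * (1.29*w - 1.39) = 3.2766*w^5 - 11.8898*w^4 + 6.8142*w^3 + 5.8331*w^2 + 3.2656*w - 7.5477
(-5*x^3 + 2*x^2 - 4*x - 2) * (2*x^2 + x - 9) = -10*x^5 - x^4 + 39*x^3 - 26*x^2 + 34*x + 18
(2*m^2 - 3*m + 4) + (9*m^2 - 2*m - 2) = 11*m^2 - 5*m + 2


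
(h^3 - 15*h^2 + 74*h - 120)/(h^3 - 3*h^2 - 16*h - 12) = (h^2 - 9*h + 20)/(h^2 + 3*h + 2)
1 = 1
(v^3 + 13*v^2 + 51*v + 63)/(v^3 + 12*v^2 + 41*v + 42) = (v + 3)/(v + 2)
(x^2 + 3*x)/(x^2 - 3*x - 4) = x*(x + 3)/(x^2 - 3*x - 4)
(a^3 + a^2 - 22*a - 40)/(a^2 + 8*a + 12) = (a^2 - a - 20)/(a + 6)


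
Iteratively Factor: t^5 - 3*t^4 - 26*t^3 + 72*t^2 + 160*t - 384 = (t + 3)*(t^4 - 6*t^3 - 8*t^2 + 96*t - 128) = (t + 3)*(t + 4)*(t^3 - 10*t^2 + 32*t - 32) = (t - 2)*(t + 3)*(t + 4)*(t^2 - 8*t + 16) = (t - 4)*(t - 2)*(t + 3)*(t + 4)*(t - 4)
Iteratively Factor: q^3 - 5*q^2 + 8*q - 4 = (q - 1)*(q^2 - 4*q + 4) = (q - 2)*(q - 1)*(q - 2)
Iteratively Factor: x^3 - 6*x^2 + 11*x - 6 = (x - 3)*(x^2 - 3*x + 2) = (x - 3)*(x - 1)*(x - 2)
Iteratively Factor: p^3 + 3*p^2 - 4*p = (p - 1)*(p^2 + 4*p) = (p - 1)*(p + 4)*(p)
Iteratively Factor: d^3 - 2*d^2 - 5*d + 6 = (d - 1)*(d^2 - d - 6) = (d - 1)*(d + 2)*(d - 3)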